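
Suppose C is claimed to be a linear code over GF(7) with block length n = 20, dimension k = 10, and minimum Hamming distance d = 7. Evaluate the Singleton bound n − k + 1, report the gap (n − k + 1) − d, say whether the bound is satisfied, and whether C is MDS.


Singleton RHS = n − k + 1 = 11, slack = 4, bound satisfied, not MDS.

Singleton bound: d ≤ n − k + 1.
Here n = 20, k = 10, so n − k + 1 = 11.
Given d = 7, check d ≤ 11: YES.
Slack = (n − k + 1) − d = 4.
The code is NOT MDS (slack = 4 > 0).
Description: the claimed parameters are [20, 10, 7]_7; such a code would be non-MDS.


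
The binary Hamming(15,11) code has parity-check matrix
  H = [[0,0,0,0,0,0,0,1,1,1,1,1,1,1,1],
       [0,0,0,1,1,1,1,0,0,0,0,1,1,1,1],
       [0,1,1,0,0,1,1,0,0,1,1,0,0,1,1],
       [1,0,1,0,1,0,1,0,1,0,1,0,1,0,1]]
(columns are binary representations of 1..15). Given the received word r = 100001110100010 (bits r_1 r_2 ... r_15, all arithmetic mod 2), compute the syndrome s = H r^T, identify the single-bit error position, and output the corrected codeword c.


s = (1, 1, 0, 0)^T, error position = 12, corrected codeword c = 100001110101010

Compute s = H r^T mod 2 one row at a time:
  s_1 = 1 + 0 + 1 + 0 + 0 + 0 + 1 + 0 = 3 ≡ 1 (mod 2).
  s_2 = 0 + 0 + 1 + 1 + 0 + 0 + 1 + 0 = 3 ≡ 1 (mod 2).
  s_3 = 0 + 0 + 1 + 1 + 1 + 0 + 1 + 0 = 4 ≡ 0 (mod 2).
  s_4 = 1 + 0 + 0 + 1 + 0 + 0 + 0 + 0 = 2 ≡ 0 (mod 2).
s = (1, 1, 0, 0)^T — this equals column 12 of H (binary 1100), so error is at position 12.
Correct: flip bit 12 of r = 100001110100010 to get c = 100001110101010.


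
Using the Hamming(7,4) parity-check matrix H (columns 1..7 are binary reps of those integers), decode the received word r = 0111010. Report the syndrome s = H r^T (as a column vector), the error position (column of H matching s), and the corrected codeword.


s = (0, 1, 1)^T, error position = 3, corrected codeword c = 0101010

Compute s = H r^T mod 2 one row at a time:
  s_1 = 1 + 0 + 1 + 0 = 2 ≡ 0 (mod 2).
  s_2 = 1 + 1 + 1 + 0 = 3 ≡ 1 (mod 2).
  s_3 = 0 + 1 + 0 + 0 = 1 ≡ 1 (mod 2).
s = (0, 1, 1)^T — this equals column 3 of H (binary 011), so error is at position 3.
Correct: flip bit 3 of r = 0111010 to get c = 0101010.


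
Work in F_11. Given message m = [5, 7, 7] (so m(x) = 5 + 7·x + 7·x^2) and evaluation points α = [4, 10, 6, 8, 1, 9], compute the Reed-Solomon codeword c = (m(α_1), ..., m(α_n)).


c = [2, 5, 2, 3, 8, 8]

Message polynomial: m(x) = 5 + 7·x + 7·x^2 (mod 11).
For each evaluation point α_i, compute m(α_i) mod 11:
  α_1 = 4: Horner steps 7 → 2 → 2, so m(4) = 2.
  α_2 = 10: Horner steps 7 → 0 → 5, so m(10) = 5.
  α_3 = 6: Horner steps 7 → 5 → 2, so m(6) = 2.
  α_4 = 8: Horner steps 7 → 8 → 3, so m(8) = 3.
  α_5 = 1: Horner steps 7 → 3 → 8, so m(1) = 8.
  α_6 = 9: Horner steps 7 → 4 → 8, so m(9) = 8.
Codeword c = [2, 5, 2, 3, 8, 8] ∈ F_11^6.


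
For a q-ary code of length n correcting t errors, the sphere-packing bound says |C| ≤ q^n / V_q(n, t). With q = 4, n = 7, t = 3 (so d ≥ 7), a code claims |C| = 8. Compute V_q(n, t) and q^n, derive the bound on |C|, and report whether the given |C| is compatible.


V_q(n, t) = 1156, q^n = 16384, Hamming bound = 14, |C| = 8 ≤ bound (satisfied).

Step 1: Compute V_q(n, t) = Σ_{j=0}^3 C(n, j) (q−1)^j.
  j = 0: C(7,0)·(3)^0 = 1·1 = 1.
  j = 1: C(7,1)·(3)^1 = 7·3 = 21.
  j = 2: C(7,2)·(3)^2 = 21·9 = 189.
  j = 3: C(7,3)·(3)^3 = 35·27 = 945.
  V_q(n, t) = 1 + 21 + 189 + 945 = 1156.
Step 2: q^n = 4^7 = 16384.
Step 3: Hamming bound ⌊q^n / V_q(n,t)⌋ = ⌊16384/1156⌋ = 14.
Step 4: Compare |C| = 8 to 14: satisfied.
The claimed |C| lies below the Hamming bound.


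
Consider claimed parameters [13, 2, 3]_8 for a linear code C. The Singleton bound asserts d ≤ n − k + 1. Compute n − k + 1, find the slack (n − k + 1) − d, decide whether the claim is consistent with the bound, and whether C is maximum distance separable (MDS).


Singleton RHS = n − k + 1 = 12, slack = 9, bound satisfied, not MDS.

Singleton bound: d ≤ n − k + 1.
Here n = 13, k = 2, so n − k + 1 = 12.
Given d = 3, check d ≤ 12: YES.
Slack = (n − k + 1) − d = 9.
The code is NOT MDS (slack = 9 > 0).
Description: the claimed parameters are [13, 2, 3]_8; such a code would be non-MDS.


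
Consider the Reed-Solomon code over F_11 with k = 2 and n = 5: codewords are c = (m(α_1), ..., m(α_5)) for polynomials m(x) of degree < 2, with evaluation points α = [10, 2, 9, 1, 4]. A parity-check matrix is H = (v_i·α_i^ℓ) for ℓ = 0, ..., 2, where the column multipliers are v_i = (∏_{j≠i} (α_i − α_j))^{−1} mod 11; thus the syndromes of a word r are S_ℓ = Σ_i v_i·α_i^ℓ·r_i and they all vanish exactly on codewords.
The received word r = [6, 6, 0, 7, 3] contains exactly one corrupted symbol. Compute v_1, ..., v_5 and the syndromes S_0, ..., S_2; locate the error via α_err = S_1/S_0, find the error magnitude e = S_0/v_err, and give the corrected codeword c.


S = (9, 7, 3), error at position 2, error magnitude e = 4, c = [6, 2, 0, 7, 3].

Step 1: column multipliers v_i = (∏_{j≠i}(α_i − α_j))^{−1} mod 11.
  i = 1 (α = 10): (10−2)(10−9)(10−1)(10−4) = 8·1·9·6 = 432 ≡ 3, so v_1 = 3^{−1} = 4 (mod 11).
  i = 2 (α = 2): (2−10)(2−9)(2−1)(2−4) = (−8)·(−7)·1·(−2) = −112 ≡ 9, so v_2 = 9^{−1} = 5 (mod 11).
  i = 3 (α = 9): (9−10)(9−2)(9−1)(9−4) = (−1)·7·8·5 = −280 ≡ 6, so v_3 = 6^{−1} = 2 (mod 11).
  i = 4 (α = 1): (1−10)(1−2)(1−9)(1−4) = (−9)·(−1)·(−8)·(−3) = 216 ≡ 7, so v_4 = 7^{−1} = 8 (mod 11).
  i = 5 (α = 4): (4−10)(4−2)(4−9)(4−1) = (−6)·2·(−5)·3 = 180 ≡ 4, so v_5 = 4^{−1} = 3 (mod 11).
  v = [4, 5, 2, 8, 3].
Step 2: syndromes of r = [6, 6, 0, 7, 3] (all sums mod 11).
  S_0 = Σ v_i r_i = 4·6 + 5·6 + 2·0 + 8·7 + 3·3 = 119 ≡ 9.
  S_1 = Σ v_i α_i r_i = 4·10·6 + 5·2·6 + 2·9·0 + 8·1·7 + 3·4·3 = 392 ≡ 7.
  α_i^2 mod 11 = [1, 4, 4, 1, 5].
  S_2 = Σ v_i α_i^2 r_i = 4·1·6 + 5·4·6 + 2·4·0 + 8·1·7 + 3·5·3 = 245 ≡ 3.
  S = (9, 7, 3) ≠ 0, so r is not a codeword (an error is present).
Step 3: locate the error. For a single error e at position i, S_ℓ = v_i·e·α_i^ℓ, so α_err = S_1/S_0.
  S_0^{−1} = 9^{−1} = 5 (mod 11), so α_err = 7·5 = 35 ≡ 2 = α_2. Error position i = 2.
  Consistency check: S_2/S_1 = 3·8 = 24 ≡ 2 = α_err ✓ (single-error assumption holds).
Step 4: error magnitude e = S_0/v_2 = S_0·∏_{j≠2}(α_2 − α_j) = 9·9 = 81 ≡ 4 (mod 11).
Step 5: correct position 2: c_2 = r_2 − e = 6 − 4 ≡ 2 (mod 11). Hence c = [6, 2, 0, 7, 3].
  Check: interpolating c through the α_i gives m(x) = 1 + 6·x (degree < 2) with m(α_i) = c_i for every i, so c is indeed a codeword.


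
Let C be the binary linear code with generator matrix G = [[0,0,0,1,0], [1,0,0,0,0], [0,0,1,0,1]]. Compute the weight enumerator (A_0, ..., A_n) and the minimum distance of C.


Weight distribution: A_0 = 1, A_1 = 2, A_2 = 2, A_3 = 2, A_4 = 1. Minimum distance d = 1.

Enumerate all 2^3 = 8 messages m ∈ F_2^3.
For each, compute codeword c = mG in F_2^5, then tally its weight.
  m = 000 → c = 00000, weight = 0.
  m = 100 → c = 00010, weight = 1.
  m = 010 → c = 10000, weight = 1.
  m = 110 → c = 10010, weight = 2.
  m = 001 → c = 00101, weight = 2.
  m = 101 → c = 00111, weight = 3.
  m = 011 → c = 10101, weight = 3.
  m = 111 → c = 10111, weight = 4.
Tally weights:
  weight 0: 1 codewords.
  weight 1: 2 codewords.
  weight 2: 2 codewords.
  weight 3: 2 codewords.
  weight 4: 1 codewords.
Minimum distance d = smallest w > 0 with A_w > 0 = 1.
Sanity: Σ A_w = 8 = 2^3 = 8 ✓.


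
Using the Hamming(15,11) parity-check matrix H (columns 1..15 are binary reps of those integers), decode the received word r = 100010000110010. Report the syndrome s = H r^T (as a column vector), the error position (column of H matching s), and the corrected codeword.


s = (1, 0, 1, 1)^T, error position = 11, corrected codeword c = 100010000100010

Compute s = H r^T mod 2 one row at a time:
  s_1 = 0 + 0 + 1 + 1 + 0 + 0 + 1 + 0 = 3 ≡ 1 (mod 2).
  s_2 = 0 + 1 + 0 + 0 + 0 + 0 + 1 + 0 = 2 ≡ 0 (mod 2).
  s_3 = 0 + 0 + 0 + 0 + 1 + 1 + 1 + 0 = 3 ≡ 1 (mod 2).
  s_4 = 1 + 0 + 1 + 0 + 0 + 1 + 0 + 0 = 3 ≡ 1 (mod 2).
s = (1, 0, 1, 1)^T — this equals column 11 of H (binary 1011), so error is at position 11.
Correct: flip bit 11 of r = 100010000110010 to get c = 100010000100010.


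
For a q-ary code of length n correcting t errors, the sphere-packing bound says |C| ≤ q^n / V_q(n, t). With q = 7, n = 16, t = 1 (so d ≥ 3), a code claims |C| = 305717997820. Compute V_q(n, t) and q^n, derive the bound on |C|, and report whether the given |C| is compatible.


V_q(n, t) = 97, q^n = 33232930569601, Hamming bound = 342607531645, |C| = 305717997820 ≤ bound (satisfied).

Step 1: Compute V_q(n, t) = Σ_{j=0}^1 C(n, j) (q−1)^j.
  j = 0: C(16,0)·(6)^0 = 1·1 = 1.
  j = 1: C(16,1)·(6)^1 = 16·6 = 96.
  V_q(n, t) = 1 + 96 = 97.
Step 2: q^n = 7^16 = 33232930569601.
Step 3: Hamming bound ⌊q^n / V_q(n,t)⌋ = ⌊33232930569601/97⌋ = 342607531645.
Step 4: Compare |C| = 305717997820 to 342607531645: satisfied.
The claimed |C| lies below the Hamming bound.


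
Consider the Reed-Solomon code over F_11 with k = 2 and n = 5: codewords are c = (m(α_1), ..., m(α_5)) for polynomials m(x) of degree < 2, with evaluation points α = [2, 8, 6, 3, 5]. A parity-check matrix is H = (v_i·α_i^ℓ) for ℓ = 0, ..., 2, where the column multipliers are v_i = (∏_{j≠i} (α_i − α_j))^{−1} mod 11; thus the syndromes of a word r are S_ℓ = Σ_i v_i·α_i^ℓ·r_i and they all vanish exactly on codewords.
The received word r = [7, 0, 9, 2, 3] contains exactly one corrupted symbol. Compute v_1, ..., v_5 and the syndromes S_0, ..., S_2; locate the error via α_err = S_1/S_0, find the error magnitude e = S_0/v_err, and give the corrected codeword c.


S = (3, 2, 5), error at position 2, error magnitude e = 1, c = [7, 10, 9, 2, 3].

Step 1: column multipliers v_i = (∏_{j≠i}(α_i − α_j))^{−1} mod 11.
  i = 1 (α = 2): (2−8)(2−6)(2−3)(2−5) = (−6)·(−4)·(−1)·(−3) = 72 ≡ 6, so v_1 = 6^{−1} = 2 (mod 11).
  i = 2 (α = 8): (8−2)(8−6)(8−3)(8−5) = 6·2·5·3 = 180 ≡ 4, so v_2 = 4^{−1} = 3 (mod 11).
  i = 3 (α = 6): (6−2)(6−8)(6−3)(6−5) = 4·(−2)·3·1 = −24 ≡ 9, so v_3 = 9^{−1} = 5 (mod 11).
  i = 4 (α = 3): (3−2)(3−8)(3−6)(3−5) = 1·(−5)·(−3)·(−2) = −30 ≡ 3, so v_4 = 3^{−1} = 4 (mod 11).
  i = 5 (α = 5): (5−2)(5−8)(5−6)(5−3) = 3·(−3)·(−1)·2 = 18 ≡ 7, so v_5 = 7^{−1} = 8 (mod 11).
  v = [2, 3, 5, 4, 8].
Step 2: syndromes of r = [7, 0, 9, 2, 3] (all sums mod 11).
  S_0 = Σ v_i r_i = 2·7 + 3·0 + 5·9 + 4·2 + 8·3 = 91 ≡ 3.
  S_1 = Σ v_i α_i r_i = 2·2·7 + 3·8·0 + 5·6·9 + 4·3·2 + 8·5·3 = 442 ≡ 2.
  α_i^2 mod 11 = [4, 9, 3, 9, 3].
  S_2 = Σ v_i α_i^2 r_i = 2·4·7 + 3·9·0 + 5·3·9 + 4·9·2 + 8·3·3 = 335 ≡ 5.
  S = (3, 2, 5) ≠ 0, so r is not a codeword (an error is present).
Step 3: locate the error. For a single error e at position i, S_ℓ = v_i·e·α_i^ℓ, so α_err = S_1/S_0.
  S_0^{−1} = 3^{−1} = 4 (mod 11), so α_err = 2·4 = 8 ≡ 8 = α_2. Error position i = 2.
  Consistency check: S_2/S_1 = 5·6 = 30 ≡ 8 = α_err ✓ (single-error assumption holds).
Step 4: error magnitude e = S_0/v_2 = S_0·∏_{j≠2}(α_2 − α_j) = 3·4 = 12 ≡ 1 (mod 11).
Step 5: correct position 2: c_2 = r_2 − e = 0 − 1 ≡ 10 (mod 11). Hence c = [7, 10, 9, 2, 3].
  Check: interpolating c through the α_i gives m(x) = 6 + 6·x (degree < 2) with m(α_i) = c_i for every i, so c is indeed a codeword.


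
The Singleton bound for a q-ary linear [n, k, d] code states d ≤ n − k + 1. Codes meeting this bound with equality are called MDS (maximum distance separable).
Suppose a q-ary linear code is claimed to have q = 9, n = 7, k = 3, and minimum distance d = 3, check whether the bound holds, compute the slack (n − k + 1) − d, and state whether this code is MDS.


Singleton RHS = n − k + 1 = 5, slack = 2, bound satisfied, not MDS.

Singleton bound: d ≤ n − k + 1.
Here n = 7, k = 3, so n − k + 1 = 5.
Given d = 3, check d ≤ 5: YES.
Slack = (n − k + 1) − d = 2.
The code is NOT MDS (slack = 2 > 0).
Description: the claimed parameters are [7, 3, 3]_9; such a code would be non-MDS.


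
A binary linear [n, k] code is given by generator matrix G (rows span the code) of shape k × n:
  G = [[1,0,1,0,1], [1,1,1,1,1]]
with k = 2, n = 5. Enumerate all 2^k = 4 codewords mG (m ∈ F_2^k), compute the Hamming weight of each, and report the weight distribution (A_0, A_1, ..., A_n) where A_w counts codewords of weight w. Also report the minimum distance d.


Weight distribution: A_0 = 1, A_2 = 1, A_3 = 1, A_5 = 1. Minimum distance d = 2.

Enumerate all 2^2 = 4 messages m ∈ F_2^2.
For each, compute codeword c = mG in F_2^5, then tally its weight.
  m = 00 → c = 00000, weight = 0.
  m = 10 → c = 10101, weight = 3.
  m = 01 → c = 11111, weight = 5.
  m = 11 → c = 01010, weight = 2.
Tally weights:
  weight 0: 1 codewords.
  weight 2: 1 codewords.
  weight 3: 1 codewords.
  weight 5: 1 codewords.
Minimum distance d = smallest w > 0 with A_w > 0 = 2.
Sanity: Σ A_w = 4 = 2^2 = 4 ✓.


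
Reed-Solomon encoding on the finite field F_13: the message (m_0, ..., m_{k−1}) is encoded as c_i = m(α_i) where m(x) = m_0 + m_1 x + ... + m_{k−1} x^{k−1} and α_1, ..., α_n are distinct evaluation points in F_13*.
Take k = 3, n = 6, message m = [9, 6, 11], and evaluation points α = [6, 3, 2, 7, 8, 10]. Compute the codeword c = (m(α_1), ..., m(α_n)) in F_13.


c = [12, 9, 0, 5, 7, 12]

Message polynomial: m(x) = 9 + 6·x + 11·x^2 (mod 13).
For each evaluation point α_i, compute m(α_i) mod 13:
  α_1 = 6: Horner steps 11 → 7 → 12, so m(6) = 12.
  α_2 = 3: Horner steps 11 → 0 → 9, so m(3) = 9.
  α_3 = 2: Horner steps 11 → 2 → 0, so m(2) = 0.
  α_4 = 7: Horner steps 11 → 5 → 5, so m(7) = 5.
  α_5 = 8: Horner steps 11 → 3 → 7, so m(8) = 7.
  α_6 = 10: Horner steps 11 → 12 → 12, so m(10) = 12.
Codeword c = [12, 9, 0, 5, 7, 12] ∈ F_13^6.


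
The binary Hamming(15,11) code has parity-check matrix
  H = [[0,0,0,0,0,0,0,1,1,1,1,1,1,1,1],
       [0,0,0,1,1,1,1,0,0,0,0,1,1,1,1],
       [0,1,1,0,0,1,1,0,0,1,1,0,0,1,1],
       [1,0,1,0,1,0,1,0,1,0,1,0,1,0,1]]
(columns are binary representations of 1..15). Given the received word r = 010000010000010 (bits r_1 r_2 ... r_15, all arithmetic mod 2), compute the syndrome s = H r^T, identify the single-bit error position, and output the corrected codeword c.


s = (0, 1, 0, 0)^T, error position = 4, corrected codeword c = 010100010000010

Compute s = H r^T mod 2 one row at a time:
  s_1 = 1 + 0 + 0 + 0 + 0 + 0 + 1 + 0 = 2 ≡ 0 (mod 2).
  s_2 = 0 + 0 + 0 + 0 + 0 + 0 + 1 + 0 = 1 ≡ 1 (mod 2).
  s_3 = 1 + 0 + 0 + 0 + 0 + 0 + 1 + 0 = 2 ≡ 0 (mod 2).
  s_4 = 0 + 0 + 0 + 0 + 0 + 0 + 0 + 0 = 0 ≡ 0 (mod 2).
s = (0, 1, 0, 0)^T — this equals column 4 of H (binary 0100), so error is at position 4.
Correct: flip bit 4 of r = 010000010000010 to get c = 010100010000010.


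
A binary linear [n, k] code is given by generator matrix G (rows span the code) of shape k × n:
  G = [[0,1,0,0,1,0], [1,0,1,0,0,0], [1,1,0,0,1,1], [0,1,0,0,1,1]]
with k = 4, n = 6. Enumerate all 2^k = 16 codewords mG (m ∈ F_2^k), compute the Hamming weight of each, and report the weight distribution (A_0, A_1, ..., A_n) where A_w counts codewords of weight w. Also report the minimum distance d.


Weight distribution: A_0 = 1, A_1 = 3, A_2 = 4, A_3 = 4, A_4 = 3, A_5 = 1. Minimum distance d = 1.

Enumerate all 2^4 = 16 messages m ∈ F_2^4.
For each, compute codeword c = mG in F_2^6, then tally its weight.
  m = 0000 → c = 000000, weight = 0.
  m = 1000 → c = 010010, weight = 2.
  m = 0100 → c = 101000, weight = 2.
  m = 1100 → c = 111010, weight = 4.
  m = 0010 → c = 110011, weight = 4.
  m = 1010 → c = 100001, weight = 2.
  m = 0110 → c = 011011, weight = 4.
  m = 1110 → c = 001001, weight = 2.
  m = 0001 → c = 010011, weight = 3.
  m = 1001 → c = 000001, weight = 1.
  m = 0101 → c = 111011, weight = 5.
  m = 1101 → c = 101001, weight = 3.
  m = 0011 → c = 100000, weight = 1.
  m = 1011 → c = 110010, weight = 3.
  m = 0111 → c = 001000, weight = 1.
  m = 1111 → c = 011010, weight = 3.
Tally weights:
  weight 0: 1 codewords.
  weight 1: 3 codewords.
  weight 2: 4 codewords.
  weight 3: 4 codewords.
  weight 4: 3 codewords.
  weight 5: 1 codewords.
Minimum distance d = smallest w > 0 with A_w > 0 = 1.
Sanity: Σ A_w = 16 = 2^4 = 16 ✓.


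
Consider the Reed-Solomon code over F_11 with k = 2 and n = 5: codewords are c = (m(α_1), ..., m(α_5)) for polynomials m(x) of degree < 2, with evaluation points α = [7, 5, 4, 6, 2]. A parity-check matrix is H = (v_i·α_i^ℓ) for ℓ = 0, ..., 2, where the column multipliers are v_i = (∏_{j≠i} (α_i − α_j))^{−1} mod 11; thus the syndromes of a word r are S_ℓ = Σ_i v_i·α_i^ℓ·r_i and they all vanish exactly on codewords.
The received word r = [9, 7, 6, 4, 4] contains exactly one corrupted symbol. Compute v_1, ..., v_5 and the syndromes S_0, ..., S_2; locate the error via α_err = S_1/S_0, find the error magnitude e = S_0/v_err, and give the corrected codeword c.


S = (6, 3, 7), error at position 4, error magnitude e = 7, c = [9, 7, 6, 8, 4].

Step 1: column multipliers v_i = (∏_{j≠i}(α_i − α_j))^{−1} mod 11.
  i = 1 (α = 7): (7−5)(7−4)(7−6)(7−2) = 2·3·1·5 = 30 ≡ 8, so v_1 = 8^{−1} = 7 (mod 11).
  i = 2 (α = 5): (5−7)(5−4)(5−6)(5−2) = (−2)·1·(−1)·3 = 6 ≡ 6, so v_2 = 6^{−1} = 2 (mod 11).
  i = 3 (α = 4): (4−7)(4−5)(4−6)(4−2) = (−3)·(−1)·(−2)·2 = −12 ≡ 10, so v_3 = 10^{−1} = 10 (mod 11).
  i = 4 (α = 6): (6−7)(6−5)(6−4)(6−2) = (−1)·1·2·4 = −8 ≡ 3, so v_4 = 3^{−1} = 4 (mod 11).
  i = 5 (α = 2): (2−7)(2−5)(2−4)(2−6) = (−5)·(−3)·(−2)·(−4) = 120 ≡ 10, so v_5 = 10^{−1} = 10 (mod 11).
  v = [7, 2, 10, 4, 10].
Step 2: syndromes of r = [9, 7, 6, 4, 4] (all sums mod 11).
  S_0 = Σ v_i r_i = 7·9 + 2·7 + 10·6 + 4·4 + 10·4 = 193 ≡ 6.
  S_1 = Σ v_i α_i r_i = 7·7·9 + 2·5·7 + 10·4·6 + 4·6·4 + 10·2·4 = 927 ≡ 3.
  α_i^2 mod 11 = [5, 3, 5, 3, 4].
  S_2 = Σ v_i α_i^2 r_i = 7·5·9 + 2·3·7 + 10·5·6 + 4·3·4 + 10·4·4 = 865 ≡ 7.
  S = (6, 3, 7) ≠ 0, so r is not a codeword (an error is present).
Step 3: locate the error. For a single error e at position i, S_ℓ = v_i·e·α_i^ℓ, so α_err = S_1/S_0.
  S_0^{−1} = 6^{−1} = 2 (mod 11), so α_err = 3·2 = 6 ≡ 6 = α_4. Error position i = 4.
  Consistency check: S_2/S_1 = 7·4 = 28 ≡ 6 = α_err ✓ (single-error assumption holds).
Step 4: error magnitude e = S_0/v_4 = S_0·∏_{j≠4}(α_4 − α_j) = 6·3 = 18 ≡ 7 (mod 11).
Step 5: correct position 4: c_4 = r_4 − e = 4 − 7 ≡ 8 (mod 11). Hence c = [9, 7, 6, 8, 4].
  Check: interpolating c through the α_i gives m(x) = 2 + 1·x (degree < 2) with m(α_i) = c_i for every i, so c is indeed a codeword.


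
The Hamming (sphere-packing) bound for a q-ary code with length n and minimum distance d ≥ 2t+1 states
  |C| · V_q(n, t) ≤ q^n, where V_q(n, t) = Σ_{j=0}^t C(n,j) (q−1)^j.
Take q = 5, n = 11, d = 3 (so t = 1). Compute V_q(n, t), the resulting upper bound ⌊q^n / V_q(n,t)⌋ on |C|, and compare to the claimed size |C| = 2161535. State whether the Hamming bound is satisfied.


V_q(n, t) = 45, q^n = 48828125, Hamming bound = 1085069, |C| = 2161535 > bound (violated).

Step 1: Compute V_q(n, t) = Σ_{j=0}^1 C(n, j) (q−1)^j.
  j = 0: C(11,0)·(4)^0 = 1·1 = 1.
  j = 1: C(11,1)·(4)^1 = 11·4 = 44.
  V_q(n, t) = 1 + 44 = 45.
Step 2: q^n = 5^11 = 48828125.
Step 3: Hamming bound ⌊q^n / V_q(n,t)⌋ = ⌊48828125/45⌋ = 1085069.
Step 4: Compare |C| = 2161535 to 1085069: violated.
The claimed |C| lies above the Hamming bound, so no 5-ary code of length 11 with d ≥ 3 can have 2161535 codewords.


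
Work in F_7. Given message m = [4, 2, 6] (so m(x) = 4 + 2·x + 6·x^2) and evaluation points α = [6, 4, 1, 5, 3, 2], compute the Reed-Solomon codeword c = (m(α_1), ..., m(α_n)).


c = [1, 3, 5, 3, 1, 4]

Message polynomial: m(x) = 4 + 2·x + 6·x^2 (mod 7).
For each evaluation point α_i, compute m(α_i) mod 7:
  α_1 = 6: Horner steps 6 → 3 → 1, so m(6) = 1.
  α_2 = 4: Horner steps 6 → 5 → 3, so m(4) = 3.
  α_3 = 1: Horner steps 6 → 1 → 5, so m(1) = 5.
  α_4 = 5: Horner steps 6 → 4 → 3, so m(5) = 3.
  α_5 = 3: Horner steps 6 → 6 → 1, so m(3) = 1.
  α_6 = 2: Horner steps 6 → 0 → 4, so m(2) = 4.
Codeword c = [1, 3, 5, 3, 1, 4] ∈ F_7^6.


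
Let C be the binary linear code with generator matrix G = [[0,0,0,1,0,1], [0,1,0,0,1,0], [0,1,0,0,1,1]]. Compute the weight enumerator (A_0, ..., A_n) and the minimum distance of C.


Weight distribution: A_0 = 1, A_1 = 2, A_2 = 2, A_3 = 2, A_4 = 1. Minimum distance d = 1.

Enumerate all 2^3 = 8 messages m ∈ F_2^3.
For each, compute codeword c = mG in F_2^6, then tally its weight.
  m = 000 → c = 000000, weight = 0.
  m = 100 → c = 000101, weight = 2.
  m = 010 → c = 010010, weight = 2.
  m = 110 → c = 010111, weight = 4.
  m = 001 → c = 010011, weight = 3.
  m = 101 → c = 010110, weight = 3.
  m = 011 → c = 000001, weight = 1.
  m = 111 → c = 000100, weight = 1.
Tally weights:
  weight 0: 1 codewords.
  weight 1: 2 codewords.
  weight 2: 2 codewords.
  weight 3: 2 codewords.
  weight 4: 1 codewords.
Minimum distance d = smallest w > 0 with A_w > 0 = 1.
Sanity: Σ A_w = 8 = 2^3 = 8 ✓.


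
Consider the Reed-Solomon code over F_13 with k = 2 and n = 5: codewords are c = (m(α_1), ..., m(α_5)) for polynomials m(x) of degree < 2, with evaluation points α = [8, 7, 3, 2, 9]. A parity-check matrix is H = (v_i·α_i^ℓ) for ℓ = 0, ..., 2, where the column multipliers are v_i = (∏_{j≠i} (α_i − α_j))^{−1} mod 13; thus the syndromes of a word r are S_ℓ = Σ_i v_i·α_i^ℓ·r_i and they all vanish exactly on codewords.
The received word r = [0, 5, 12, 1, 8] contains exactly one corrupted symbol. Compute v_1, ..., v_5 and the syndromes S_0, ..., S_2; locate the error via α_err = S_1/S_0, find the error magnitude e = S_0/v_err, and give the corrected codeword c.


S = (5, 10, 7), error at position 4, error magnitude e = 10, c = [0, 5, 12, 4, 8].

Step 1: column multipliers v_i = (∏_{j≠i}(α_i − α_j))^{−1} mod 13.
  i = 1 (α = 8): (8−7)(8−3)(8−2)(8−9) = 1·5·6·(−1) = −30 ≡ 9, so v_1 = 9^{−1} = 3 (mod 13).
  i = 2 (α = 7): (7−8)(7−3)(7−2)(7−9) = (−1)·4·5·(−2) = 40 ≡ 1, so v_2 = 1^{−1} = 1 (mod 13).
  i = 3 (α = 3): (3−8)(3−7)(3−2)(3−9) = (−5)·(−4)·1·(−6) = −120 ≡ 10, so v_3 = 10^{−1} = 4 (mod 13).
  i = 4 (α = 2): (2−8)(2−7)(2−3)(2−9) = (−6)·(−5)·(−1)·(−7) = 210 ≡ 2, so v_4 = 2^{−1} = 7 (mod 13).
  i = 5 (α = 9): (9−8)(9−7)(9−3)(9−2) = 1·2·6·7 = 84 ≡ 6, so v_5 = 6^{−1} = 11 (mod 13).
  v = [3, 1, 4, 7, 11].
Step 2: syndromes of r = [0, 5, 12, 1, 8] (all sums mod 13).
  S_0 = Σ v_i r_i = 3·0 + 1·5 + 4·12 + 7·1 + 11·8 = 148 ≡ 5.
  S_1 = Σ v_i α_i r_i = 3·8·0 + 1·7·5 + 4·3·12 + 7·2·1 + 11·9·8 = 985 ≡ 10.
  α_i^2 mod 13 = [12, 10, 9, 4, 3].
  S_2 = Σ v_i α_i^2 r_i = 3·12·0 + 1·10·5 + 4·9·12 + 7·4·1 + 11·3·8 = 774 ≡ 7.
  S = (5, 10, 7) ≠ 0, so r is not a codeword (an error is present).
Step 3: locate the error. For a single error e at position i, S_ℓ = v_i·e·α_i^ℓ, so α_err = S_1/S_0.
  S_0^{−1} = 5^{−1} = 8 (mod 13), so α_err = 10·8 = 80 ≡ 2 = α_4. Error position i = 4.
  Consistency check: S_2/S_1 = 7·4 = 28 ≡ 2 = α_err ✓ (single-error assumption holds).
Step 4: error magnitude e = S_0/v_4 = S_0·∏_{j≠4}(α_4 − α_j) = 5·2 = 10 ≡ 10 (mod 13).
Step 5: correct position 4: c_4 = r_4 − e = 1 − 10 ≡ 4 (mod 13). Hence c = [0, 5, 12, 4, 8].
  Check: interpolating c through the α_i gives m(x) = 1 + 8·x (degree < 2) with m(α_i) = c_i for every i, so c is indeed a codeword.


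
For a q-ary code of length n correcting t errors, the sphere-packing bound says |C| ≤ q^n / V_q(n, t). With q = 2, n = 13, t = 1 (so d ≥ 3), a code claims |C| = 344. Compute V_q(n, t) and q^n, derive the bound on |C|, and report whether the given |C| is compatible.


V_q(n, t) = 14, q^n = 8192, Hamming bound = 585, |C| = 344 ≤ bound (satisfied).

Step 1: Compute V_q(n, t) = Σ_{j=0}^1 C(n, j) (q−1)^j.
  j = 0: C(13,0)·(1)^0 = 1·1 = 1.
  j = 1: C(13,1)·(1)^1 = 13·1 = 13.
  V_q(n, t) = 1 + 13 = 14.
Step 2: q^n = 2^13 = 8192.
Step 3: Hamming bound ⌊q^n / V_q(n,t)⌋ = ⌊8192/14⌋ = 585.
Step 4: Compare |C| = 344 to 585: satisfied.
The claimed |C| lies below the Hamming bound.


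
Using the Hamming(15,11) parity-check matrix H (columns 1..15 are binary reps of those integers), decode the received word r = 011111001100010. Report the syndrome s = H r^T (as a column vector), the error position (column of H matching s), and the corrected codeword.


s = (1, 0, 1, 1)^T, error position = 11, corrected codeword c = 011111001110010

Compute s = H r^T mod 2 one row at a time:
  s_1 = 0 + 1 + 1 + 0 + 0 + 0 + 1 + 0 = 3 ≡ 1 (mod 2).
  s_2 = 1 + 1 + 1 + 0 + 0 + 0 + 1 + 0 = 4 ≡ 0 (mod 2).
  s_3 = 1 + 1 + 1 + 0 + 1 + 0 + 1 + 0 = 5 ≡ 1 (mod 2).
  s_4 = 0 + 1 + 1 + 0 + 1 + 0 + 0 + 0 = 3 ≡ 1 (mod 2).
s = (1, 0, 1, 1)^T — this equals column 11 of H (binary 1011), so error is at position 11.
Correct: flip bit 11 of r = 011111001100010 to get c = 011111001110010.


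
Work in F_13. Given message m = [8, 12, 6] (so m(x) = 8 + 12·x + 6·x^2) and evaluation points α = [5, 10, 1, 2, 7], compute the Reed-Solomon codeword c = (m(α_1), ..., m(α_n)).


c = [10, 0, 0, 4, 9]

Message polynomial: m(x) = 8 + 12·x + 6·x^2 (mod 13).
For each evaluation point α_i, compute m(α_i) mod 13:
  α_1 = 5: Horner steps 6 → 3 → 10, so m(5) = 10.
  α_2 = 10: Horner steps 6 → 7 → 0, so m(10) = 0.
  α_3 = 1: Horner steps 6 → 5 → 0, so m(1) = 0.
  α_4 = 2: Horner steps 6 → 11 → 4, so m(2) = 4.
  α_5 = 7: Horner steps 6 → 2 → 9, so m(7) = 9.
Codeword c = [10, 0, 0, 4, 9] ∈ F_13^5.


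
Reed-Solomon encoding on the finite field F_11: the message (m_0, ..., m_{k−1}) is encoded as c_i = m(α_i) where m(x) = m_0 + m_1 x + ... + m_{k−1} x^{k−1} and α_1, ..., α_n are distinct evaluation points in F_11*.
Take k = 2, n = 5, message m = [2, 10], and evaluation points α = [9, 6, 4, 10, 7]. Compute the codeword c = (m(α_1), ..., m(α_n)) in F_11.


c = [4, 7, 9, 3, 6]

Message polynomial: m(x) = 2 + 10·x (mod 11).
For each evaluation point α_i, compute m(α_i) mod 11:
  α_1 = 9: Horner steps 10 → 4, so m(9) = 4.
  α_2 = 6: Horner steps 10 → 7, so m(6) = 7.
  α_3 = 4: Horner steps 10 → 9, so m(4) = 9.
  α_4 = 10: Horner steps 10 → 3, so m(10) = 3.
  α_5 = 7: Horner steps 10 → 6, so m(7) = 6.
Codeword c = [4, 7, 9, 3, 6] ∈ F_11^5.


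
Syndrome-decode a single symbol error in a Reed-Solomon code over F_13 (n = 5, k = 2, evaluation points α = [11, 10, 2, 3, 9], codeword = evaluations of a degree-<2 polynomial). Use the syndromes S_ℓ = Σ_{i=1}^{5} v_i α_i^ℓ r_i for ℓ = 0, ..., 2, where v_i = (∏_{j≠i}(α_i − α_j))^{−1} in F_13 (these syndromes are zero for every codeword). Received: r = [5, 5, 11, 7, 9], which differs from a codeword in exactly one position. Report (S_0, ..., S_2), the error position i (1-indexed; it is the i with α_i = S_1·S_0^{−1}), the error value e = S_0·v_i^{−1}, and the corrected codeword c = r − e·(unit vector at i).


S = (4, 5, 3), error at position 1, error magnitude e = 4, c = [1, 5, 11, 7, 9].

Step 1: column multipliers v_i = (∏_{j≠i}(α_i − α_j))^{−1} mod 13.
  i = 1 (α = 11): (11−10)(11−2)(11−3)(11−9) = 1·9·8·2 = 144 ≡ 1, so v_1 = 1^{−1} = 1 (mod 13).
  i = 2 (α = 10): (10−11)(10−2)(10−3)(10−9) = (−1)·8·7·1 = −56 ≡ 9, so v_2 = 9^{−1} = 3 (mod 13).
  i = 3 (α = 2): (2−11)(2−10)(2−3)(2−9) = (−9)·(−8)·(−1)·(−7) = 504 ≡ 10, so v_3 = 10^{−1} = 4 (mod 13).
  i = 4 (α = 3): (3−11)(3−10)(3−2)(3−9) = (−8)·(−7)·1·(−6) = −336 ≡ 2, so v_4 = 2^{−1} = 7 (mod 13).
  i = 5 (α = 9): (9−11)(9−10)(9−2)(9−3) = (−2)·(−1)·7·6 = 84 ≡ 6, so v_5 = 6^{−1} = 11 (mod 13).
  v = [1, 3, 4, 7, 11].
Step 2: syndromes of r = [5, 5, 11, 7, 9] (all sums mod 13).
  S_0 = Σ v_i r_i = 1·5 + 3·5 + 4·11 + 7·7 + 11·9 = 212 ≡ 4.
  S_1 = Σ v_i α_i r_i = 1·11·5 + 3·10·5 + 4·2·11 + 7·3·7 + 11·9·9 = 1331 ≡ 5.
  α_i^2 mod 13 = [4, 9, 4, 9, 3].
  S_2 = Σ v_i α_i^2 r_i = 1·4·5 + 3·9·5 + 4·4·11 + 7·9·7 + 11·3·9 = 1069 ≡ 3.
  S = (4, 5, 3) ≠ 0, so r is not a codeword (an error is present).
Step 3: locate the error. For a single error e at position i, S_ℓ = v_i·e·α_i^ℓ, so α_err = S_1/S_0.
  S_0^{−1} = 4^{−1} = 10 (mod 13), so α_err = 5·10 = 50 ≡ 11 = α_1. Error position i = 1.
  Consistency check: S_2/S_1 = 3·8 = 24 ≡ 11 = α_err ✓ (single-error assumption holds).
Step 4: error magnitude e = S_0/v_1 = S_0·∏_{j≠1}(α_1 − α_j) = 4·1 = 4 ≡ 4 (mod 13).
Step 5: correct position 1: c_1 = r_1 − e = 5 − 4 ≡ 1 (mod 13). Hence c = [1, 5, 11, 7, 9].
  Check: interpolating c through the α_i gives m(x) = 6 + 9·x (degree < 2) with m(α_i) = c_i for every i, so c is indeed a codeword.


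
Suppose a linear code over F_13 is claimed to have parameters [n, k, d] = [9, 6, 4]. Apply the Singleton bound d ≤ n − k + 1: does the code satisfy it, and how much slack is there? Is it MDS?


Singleton RHS = n − k + 1 = 4, slack = 0, bound satisfied, MDS.

Singleton bound: d ≤ n − k + 1.
Here n = 9, k = 6, so n − k + 1 = 4.
Given d = 4, check d ≤ 4: YES.
Slack = (n − k + 1) − d = 0.
The code is MDS (slack = 0).
Description: the claimed parameters are [9, 6, 4]_13; such a code would be MDS (meets Singleton bound).


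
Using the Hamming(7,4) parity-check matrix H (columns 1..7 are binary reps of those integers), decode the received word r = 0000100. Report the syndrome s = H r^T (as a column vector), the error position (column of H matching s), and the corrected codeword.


s = (1, 0, 1)^T, error position = 5, corrected codeword c = 0000000

Compute s = H r^T mod 2 one row at a time:
  s_1 = 0 + 1 + 0 + 0 = 1 ≡ 1 (mod 2).
  s_2 = 0 + 0 + 0 + 0 = 0 ≡ 0 (mod 2).
  s_3 = 0 + 0 + 1 + 0 = 1 ≡ 1 (mod 2).
s = (1, 0, 1)^T — this equals column 5 of H (binary 101), so error is at position 5.
Correct: flip bit 5 of r = 0000100 to get c = 0000000.


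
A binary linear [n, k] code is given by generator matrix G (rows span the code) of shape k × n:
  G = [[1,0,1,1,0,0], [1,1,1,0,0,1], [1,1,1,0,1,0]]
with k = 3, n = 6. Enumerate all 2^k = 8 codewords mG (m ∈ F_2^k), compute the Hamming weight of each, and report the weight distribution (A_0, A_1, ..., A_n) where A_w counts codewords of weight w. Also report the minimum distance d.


Weight distribution: A_0 = 1, A_2 = 1, A_3 = 3, A_4 = 2, A_5 = 1. Minimum distance d = 2.

Enumerate all 2^3 = 8 messages m ∈ F_2^3.
For each, compute codeword c = mG in F_2^6, then tally its weight.
  m = 000 → c = 000000, weight = 0.
  m = 100 → c = 101100, weight = 3.
  m = 010 → c = 111001, weight = 4.
  m = 110 → c = 010101, weight = 3.
  m = 001 → c = 111010, weight = 4.
  m = 101 → c = 010110, weight = 3.
  m = 011 → c = 000011, weight = 2.
  m = 111 → c = 101111, weight = 5.
Tally weights:
  weight 0: 1 codewords.
  weight 2: 1 codewords.
  weight 3: 3 codewords.
  weight 4: 2 codewords.
  weight 5: 1 codewords.
Minimum distance d = smallest w > 0 with A_w > 0 = 2.
Sanity: Σ A_w = 8 = 2^3 = 8 ✓.


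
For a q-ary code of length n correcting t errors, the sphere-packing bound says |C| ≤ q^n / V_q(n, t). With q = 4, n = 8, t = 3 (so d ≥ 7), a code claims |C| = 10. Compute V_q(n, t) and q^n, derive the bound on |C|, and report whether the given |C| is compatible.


V_q(n, t) = 1789, q^n = 65536, Hamming bound = 36, |C| = 10 ≤ bound (satisfied).

Step 1: Compute V_q(n, t) = Σ_{j=0}^3 C(n, j) (q−1)^j.
  j = 0: C(8,0)·(3)^0 = 1·1 = 1.
  j = 1: C(8,1)·(3)^1 = 8·3 = 24.
  j = 2: C(8,2)·(3)^2 = 28·9 = 252.
  j = 3: C(8,3)·(3)^3 = 56·27 = 1512.
  V_q(n, t) = 1 + 24 + 252 + 1512 = 1789.
Step 2: q^n = 4^8 = 65536.
Step 3: Hamming bound ⌊q^n / V_q(n,t)⌋ = ⌊65536/1789⌋ = 36.
Step 4: Compare |C| = 10 to 36: satisfied.
The claimed |C| lies below the Hamming bound.


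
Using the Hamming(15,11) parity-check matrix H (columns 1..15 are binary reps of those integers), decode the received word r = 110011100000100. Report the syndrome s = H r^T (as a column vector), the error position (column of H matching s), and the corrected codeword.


s = (1, 0, 1, 0)^T, error position = 10, corrected codeword c = 110011100100100

Compute s = H r^T mod 2 one row at a time:
  s_1 = 0 + 0 + 0 + 0 + 0 + 1 + 0 + 0 = 1 ≡ 1 (mod 2).
  s_2 = 0 + 1 + 1 + 1 + 0 + 1 + 0 + 0 = 4 ≡ 0 (mod 2).
  s_3 = 1 + 0 + 1 + 1 + 0 + 0 + 0 + 0 = 3 ≡ 1 (mod 2).
  s_4 = 1 + 0 + 1 + 1 + 0 + 0 + 1 + 0 = 4 ≡ 0 (mod 2).
s = (1, 0, 1, 0)^T — this equals column 10 of H (binary 1010), so error is at position 10.
Correct: flip bit 10 of r = 110011100000100 to get c = 110011100100100.


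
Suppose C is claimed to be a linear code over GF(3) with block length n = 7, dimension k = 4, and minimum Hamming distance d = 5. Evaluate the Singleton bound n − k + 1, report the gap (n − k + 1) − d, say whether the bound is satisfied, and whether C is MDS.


Singleton RHS = n − k + 1 = 4, slack = -1, bound violated (no such code; not MDS).

Singleton bound: d ≤ n − k + 1.
Here n = 7, k = 4, so n − k + 1 = 4.
Given d = 5, check d ≤ 4: NO.
Slack = (n − k + 1) − d = -1.
The slack is negative: d = 5 exceeds n − k + 1 = 4 by 1, so the Singleton bound is violated and no linear [7, 4, 5]_3 code can exist. In particular it is not MDS (MDS requires d = n − k + 1 exactly).
Description: the claimed parameters are [7, 4, 5]_3; such a code would be impossible (violates the Singleton bound).


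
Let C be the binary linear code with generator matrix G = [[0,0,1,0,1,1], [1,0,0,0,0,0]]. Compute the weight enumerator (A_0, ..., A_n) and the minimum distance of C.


Weight distribution: A_0 = 1, A_1 = 1, A_3 = 1, A_4 = 1. Minimum distance d = 1.

Enumerate all 2^2 = 4 messages m ∈ F_2^2.
For each, compute codeword c = mG in F_2^6, then tally its weight.
  m = 00 → c = 000000, weight = 0.
  m = 10 → c = 001011, weight = 3.
  m = 01 → c = 100000, weight = 1.
  m = 11 → c = 101011, weight = 4.
Tally weights:
  weight 0: 1 codewords.
  weight 1: 1 codewords.
  weight 3: 1 codewords.
  weight 4: 1 codewords.
Minimum distance d = smallest w > 0 with A_w > 0 = 1.
Sanity: Σ A_w = 4 = 2^2 = 4 ✓.


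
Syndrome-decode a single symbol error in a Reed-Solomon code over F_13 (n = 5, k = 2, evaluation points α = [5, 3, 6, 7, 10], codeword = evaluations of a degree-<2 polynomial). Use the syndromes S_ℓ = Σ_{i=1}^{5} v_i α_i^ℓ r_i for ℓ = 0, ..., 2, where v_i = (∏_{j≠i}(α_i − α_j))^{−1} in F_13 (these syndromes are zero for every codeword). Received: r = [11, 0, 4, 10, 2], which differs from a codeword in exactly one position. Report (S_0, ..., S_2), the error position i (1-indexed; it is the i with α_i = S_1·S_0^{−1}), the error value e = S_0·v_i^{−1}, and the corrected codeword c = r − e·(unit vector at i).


S = (12, 10, 4), error at position 2, error magnitude e = 1, c = [11, 12, 4, 10, 2].

Step 1: column multipliers v_i = (∏_{j≠i}(α_i − α_j))^{−1} mod 13.
  i = 1 (α = 5): (5−3)(5−6)(5−7)(5−10) = 2·(−1)·(−2)·(−5) = −20 ≡ 6, so v_1 = 6^{−1} = 11 (mod 13).
  i = 2 (α = 3): (3−5)(3−6)(3−7)(3−10) = (−2)·(−3)·(−4)·(−7) = 168 ≡ 12, so v_2 = 12^{−1} = 12 (mod 13).
  i = 3 (α = 6): (6−5)(6−3)(6−7)(6−10) = 1·3·(−1)·(−4) = 12 ≡ 12, so v_3 = 12^{−1} = 12 (mod 13).
  i = 4 (α = 7): (7−5)(7−3)(7−6)(7−10) = 2·4·1·(−3) = −24 ≡ 2, so v_4 = 2^{−1} = 7 (mod 13).
  i = 5 (α = 10): (10−5)(10−3)(10−6)(10−7) = 5·7·4·3 = 420 ≡ 4, so v_5 = 4^{−1} = 10 (mod 13).
  v = [11, 12, 12, 7, 10].
Step 2: syndromes of r = [11, 0, 4, 10, 2] (all sums mod 13).
  S_0 = Σ v_i r_i = 11·11 + 12·0 + 12·4 + 7·10 + 10·2 = 259 ≡ 12.
  S_1 = Σ v_i α_i r_i = 11·5·11 + 12·3·0 + 12·6·4 + 7·7·10 + 10·10·2 = 1583 ≡ 10.
  α_i^2 mod 13 = [12, 9, 10, 10, 9].
  S_2 = Σ v_i α_i^2 r_i = 11·12·11 + 12·9·0 + 12·10·4 + 7·10·10 + 10·9·2 = 2812 ≡ 4.
  S = (12, 10, 4) ≠ 0, so r is not a codeword (an error is present).
Step 3: locate the error. For a single error e at position i, S_ℓ = v_i·e·α_i^ℓ, so α_err = S_1/S_0.
  S_0^{−1} = 12^{−1} = 12 (mod 13), so α_err = 10·12 = 120 ≡ 3 = α_2. Error position i = 2.
  Consistency check: S_2/S_1 = 4·4 = 16 ≡ 3 = α_err ✓ (single-error assumption holds).
Step 4: error magnitude e = S_0/v_2 = S_0·∏_{j≠2}(α_2 − α_j) = 12·12 = 144 ≡ 1 (mod 13).
Step 5: correct position 2: c_2 = r_2 − e = 0 − 1 ≡ 12 (mod 13). Hence c = [11, 12, 4, 10, 2].
  Check: interpolating c through the α_i gives m(x) = 7 + 6·x (degree < 2) with m(α_i) = c_i for every i, so c is indeed a codeword.


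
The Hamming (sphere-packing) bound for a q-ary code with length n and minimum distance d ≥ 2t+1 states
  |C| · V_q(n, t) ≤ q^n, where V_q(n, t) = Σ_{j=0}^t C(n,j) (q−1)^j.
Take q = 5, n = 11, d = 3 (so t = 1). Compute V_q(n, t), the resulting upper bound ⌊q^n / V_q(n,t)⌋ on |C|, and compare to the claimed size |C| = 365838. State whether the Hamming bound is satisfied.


V_q(n, t) = 45, q^n = 48828125, Hamming bound = 1085069, |C| = 365838 ≤ bound (satisfied).

Step 1: Compute V_q(n, t) = Σ_{j=0}^1 C(n, j) (q−1)^j.
  j = 0: C(11,0)·(4)^0 = 1·1 = 1.
  j = 1: C(11,1)·(4)^1 = 11·4 = 44.
  V_q(n, t) = 1 + 44 = 45.
Step 2: q^n = 5^11 = 48828125.
Step 3: Hamming bound ⌊q^n / V_q(n,t)⌋ = ⌊48828125/45⌋ = 1085069.
Step 4: Compare |C| = 365838 to 1085069: satisfied.
The claimed |C| lies below the Hamming bound.


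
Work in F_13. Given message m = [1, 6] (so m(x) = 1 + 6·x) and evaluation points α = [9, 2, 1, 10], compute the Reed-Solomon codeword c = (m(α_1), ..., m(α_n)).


c = [3, 0, 7, 9]

Message polynomial: m(x) = 1 + 6·x (mod 13).
For each evaluation point α_i, compute m(α_i) mod 13:
  α_1 = 9: Horner steps 6 → 3, so m(9) = 3.
  α_2 = 2: Horner steps 6 → 0, so m(2) = 0.
  α_3 = 1: Horner steps 6 → 7, so m(1) = 7.
  α_4 = 10: Horner steps 6 → 9, so m(10) = 9.
Codeword c = [3, 0, 7, 9] ∈ F_13^4.


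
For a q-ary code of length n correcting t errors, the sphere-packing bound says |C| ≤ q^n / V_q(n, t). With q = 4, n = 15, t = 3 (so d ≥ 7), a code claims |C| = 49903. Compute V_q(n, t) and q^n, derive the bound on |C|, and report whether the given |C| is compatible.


V_q(n, t) = 13276, q^n = 1073741824, Hamming bound = 80878, |C| = 49903 ≤ bound (satisfied).

Step 1: Compute V_q(n, t) = Σ_{j=0}^3 C(n, j) (q−1)^j.
  j = 0: C(15,0)·(3)^0 = 1·1 = 1.
  j = 1: C(15,1)·(3)^1 = 15·3 = 45.
  j = 2: C(15,2)·(3)^2 = 105·9 = 945.
  j = 3: C(15,3)·(3)^3 = 455·27 = 12285.
  V_q(n, t) = 1 + 45 + 945 + 12285 = 13276.
Step 2: q^n = 4^15 = 1073741824.
Step 3: Hamming bound ⌊q^n / V_q(n,t)⌋ = ⌊1073741824/13276⌋ = 80878.
Step 4: Compare |C| = 49903 to 80878: satisfied.
The claimed |C| lies below the Hamming bound.


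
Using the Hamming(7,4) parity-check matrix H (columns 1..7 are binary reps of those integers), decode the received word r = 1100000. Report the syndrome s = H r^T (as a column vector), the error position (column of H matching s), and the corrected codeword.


s = (0, 1, 1)^T, error position = 3, corrected codeword c = 1110000

Compute s = H r^T mod 2 one row at a time:
  s_1 = 0 + 0 + 0 + 0 = 0 ≡ 0 (mod 2).
  s_2 = 1 + 0 + 0 + 0 = 1 ≡ 1 (mod 2).
  s_3 = 1 + 0 + 0 + 0 = 1 ≡ 1 (mod 2).
s = (0, 1, 1)^T — this equals column 3 of H (binary 011), so error is at position 3.
Correct: flip bit 3 of r = 1100000 to get c = 1110000.
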